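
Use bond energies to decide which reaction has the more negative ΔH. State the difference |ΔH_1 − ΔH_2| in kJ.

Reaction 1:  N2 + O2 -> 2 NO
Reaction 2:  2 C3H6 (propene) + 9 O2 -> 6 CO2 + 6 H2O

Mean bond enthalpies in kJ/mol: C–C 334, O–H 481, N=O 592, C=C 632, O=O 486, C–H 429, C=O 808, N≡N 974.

Reaction 2, by 4290 kJ

Reaction 1:
  Bonds broken (reactants):
    N≡N: 1 × 974 = 974
    O=O: 1 × 486 = 486
    Σ(broken) = 1460 kJ
  Bonds formed (products):
    N=O: 2 × 592 = 1184
    Σ(formed) = 1184 kJ
  ΔH_1 = 1460 − 1184 = +276 kJ
Reaction 2:
  Bonds broken (reactants):
    C–C: 2 × 334 = 668
    C–H: 12 × 429 = 5148
    C=C: 2 × 632 = 1264
    O=O: 9 × 486 = 4374
    Σ(broken) = 11454 kJ
  Bonds formed (products):
    C=O: 12 × 808 = 9696
    O–H: 12 × 481 = 5772
    Σ(formed) = 15468 kJ
  ΔH_2 = 11454 − 15468 = −4014 kJ
ΔH_1 − ΔH_2 = +4290 kJ, so reaction 2 has the more negative ΔH; |ΔH_1 − ΔH_2| = 4290 kJ.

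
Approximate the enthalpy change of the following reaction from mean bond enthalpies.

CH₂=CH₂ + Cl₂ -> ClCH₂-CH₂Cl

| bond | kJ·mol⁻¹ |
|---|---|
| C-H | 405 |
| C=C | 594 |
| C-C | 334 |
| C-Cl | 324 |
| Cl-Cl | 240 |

ΔH ≈ −148 kJ

Bonds broken (reactants):
  C-H: 4 × 405 = 1620
  C=C: 1 × 594 = 594
  Cl-Cl: 1 × 240 = 240
  Σ(broken) = 2454 kJ
Bonds formed (products):
  C-C: 1 × 334 = 334
  C-Cl: 2 × 324 = 648
  C-H: 4 × 405 = 1620
  Σ(formed) = 2602 kJ
ΔH = Σ(broken) − Σ(formed) = 2454 − 2602 = −148 kJ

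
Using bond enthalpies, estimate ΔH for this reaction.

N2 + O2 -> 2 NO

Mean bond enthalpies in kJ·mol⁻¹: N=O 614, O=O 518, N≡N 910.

Bonds broken (reactants):
  N≡N: 1 × 910 = 910
  O=O: 1 × 518 = 518
  Σ(broken) = 1428 kJ
Bonds formed (products):
  N=O: 2 × 614 = 1228
  Σ(formed) = 1228 kJ
ΔH = Σ(broken) − Σ(formed) = 1428 − 1228 = +200 kJ

ΔH ≈ +200 kJ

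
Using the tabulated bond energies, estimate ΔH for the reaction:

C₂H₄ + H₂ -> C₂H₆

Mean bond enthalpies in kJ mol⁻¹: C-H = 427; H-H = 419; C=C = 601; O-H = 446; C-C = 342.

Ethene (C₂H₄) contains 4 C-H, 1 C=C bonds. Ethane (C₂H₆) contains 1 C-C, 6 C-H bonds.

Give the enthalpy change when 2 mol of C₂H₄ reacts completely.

ΔH = −352 kJ

Bonds broken (reactants):
  C-H: 4 × 427 = 1708
  C=C: 1 × 601 = 601
  H-H: 1 × 419 = 419
  Σ(broken) = 2728 kJ
Bonds formed (products):
  C-C: 1 × 342 = 342
  C-H: 6 × 427 = 2562
  Σ(formed) = 2904 kJ
ΔH = Σ(broken) − Σ(formed) = 2728 − 2904 = −176 kJ
For 2× the reaction as written: 2 × (−176) = −352 kJ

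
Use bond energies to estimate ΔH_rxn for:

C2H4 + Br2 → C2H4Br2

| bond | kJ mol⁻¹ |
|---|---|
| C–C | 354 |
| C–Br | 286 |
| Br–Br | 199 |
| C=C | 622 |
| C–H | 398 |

ΔH ≈ −105 kJ

Bonds broken (reactants):
  Br–Br: 1 × 199 = 199
  C–H: 4 × 398 = 1592
  C=C: 1 × 622 = 622
  Σ(broken) = 2413 kJ
Bonds formed (products):
  C–Br: 2 × 286 = 572
  C–C: 1 × 354 = 354
  C–H: 4 × 398 = 1592
  Σ(formed) = 2518 kJ
ΔH = Σ(broken) − Σ(formed) = 2413 − 2518 = −105 kJ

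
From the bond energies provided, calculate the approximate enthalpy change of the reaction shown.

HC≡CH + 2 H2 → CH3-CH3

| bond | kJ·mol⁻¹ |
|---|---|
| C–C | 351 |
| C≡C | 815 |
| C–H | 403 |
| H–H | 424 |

ΔH ≈ −300 kJ

Bonds broken (reactants):
  C≡C: 1 × 815 = 815
  C–H: 2 × 403 = 806
  H–H: 2 × 424 = 848
  Σ(broken) = 2469 kJ
Bonds formed (products):
  C–C: 1 × 351 = 351
  C–H: 6 × 403 = 2418
  Σ(formed) = 2769 kJ
ΔH = Σ(broken) − Σ(formed) = 2469 − 2769 = −300 kJ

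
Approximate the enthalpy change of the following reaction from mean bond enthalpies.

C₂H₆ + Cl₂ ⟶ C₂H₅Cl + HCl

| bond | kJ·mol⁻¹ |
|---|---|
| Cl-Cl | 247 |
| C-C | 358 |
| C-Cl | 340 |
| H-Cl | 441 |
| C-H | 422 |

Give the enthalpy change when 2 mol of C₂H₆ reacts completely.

Bonds broken (reactants):
  C-C: 1 × 358 = 358
  C-H: 6 × 422 = 2532
  Cl-Cl: 1 × 247 = 247
  Σ(broken) = 3137 kJ
Bonds formed (products):
  C-C: 1 × 358 = 358
  C-Cl: 1 × 340 = 340
  C-H: 5 × 422 = 2110
  H-Cl: 1 × 441 = 441
  Σ(formed) = 3249 kJ
ΔH = Σ(broken) − Σ(formed) = 3137 − 3249 = −112 kJ
For 2× the reaction as written: 2 × (−112) = −224 kJ

ΔH = −224 kJ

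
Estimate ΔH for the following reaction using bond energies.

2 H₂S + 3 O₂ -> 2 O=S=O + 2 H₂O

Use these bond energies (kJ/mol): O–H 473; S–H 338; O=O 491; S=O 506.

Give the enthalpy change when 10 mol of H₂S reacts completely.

Bonds broken (reactants):
  O=O: 3 × 491 = 1473
  S–H: 4 × 338 = 1352
  Σ(broken) = 2825 kJ
Bonds formed (products):
  O–H: 4 × 473 = 1892
  S=O: 4 × 506 = 2024
  Σ(formed) = 3916 kJ
ΔH = Σ(broken) − Σ(formed) = 2825 − 3916 = −1091 kJ
For 5× the reaction as written: 5 × (−1091) = −5455 kJ

ΔH = −5455 kJ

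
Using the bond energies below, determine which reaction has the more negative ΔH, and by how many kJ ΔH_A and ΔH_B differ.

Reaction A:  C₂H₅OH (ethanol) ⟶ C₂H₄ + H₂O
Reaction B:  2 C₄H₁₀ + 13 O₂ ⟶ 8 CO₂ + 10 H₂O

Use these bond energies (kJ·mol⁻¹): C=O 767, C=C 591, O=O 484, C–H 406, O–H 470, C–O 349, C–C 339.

Reaction B, by 5259 kJ

Reaction A:
  Bonds broken (reactants):
    C–C: 1 × 339 = 339
    C–H: 5 × 406 = 2030
    C–O: 1 × 349 = 349
    O–H: 1 × 470 = 470
    Σ(broken) = 3188 kJ
  Bonds formed (products):
    C–H: 4 × 406 = 1624
    C=C: 1 × 591 = 591
    O–H: 2 × 470 = 940
    Σ(formed) = 3155 kJ
  ΔH_A = 3188 − 3155 = +33 kJ
Reaction B:
  Bonds broken (reactants):
    C–C: 6 × 339 = 2034
    C–H: 20 × 406 = 8120
    O=O: 13 × 484 = 6292
    Σ(broken) = 16446 kJ
  Bonds formed (products):
    C=O: 16 × 767 = 12272
    O–H: 20 × 470 = 9400
    Σ(formed) = 21672 kJ
  ΔH_B = 16446 − 21672 = −5226 kJ
ΔH_A − ΔH_B = +5259 kJ, so reaction B has the more negative ΔH; |ΔH_A − ΔH_B| = 5259 kJ.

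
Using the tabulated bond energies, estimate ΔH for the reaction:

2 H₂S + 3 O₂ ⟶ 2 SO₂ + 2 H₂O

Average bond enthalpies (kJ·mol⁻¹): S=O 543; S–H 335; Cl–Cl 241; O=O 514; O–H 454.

ΔH ≈ −1106 kJ

Bonds broken (reactants):
  O=O: 3 × 514 = 1542
  S–H: 4 × 335 = 1340
  Σ(broken) = 2882 kJ
Bonds formed (products):
  O–H: 4 × 454 = 1816
  S=O: 4 × 543 = 2172
  Σ(formed) = 3988 kJ
ΔH = Σ(broken) − Σ(formed) = 2882 − 3988 = −1106 kJ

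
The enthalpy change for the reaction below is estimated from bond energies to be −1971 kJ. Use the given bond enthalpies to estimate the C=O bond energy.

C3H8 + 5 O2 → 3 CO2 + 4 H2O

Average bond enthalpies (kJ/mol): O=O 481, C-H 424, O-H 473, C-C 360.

Let D be the C=O bond energy.
Σ(broken) = 2×360 + 8×424 + 5×481 = 6517
Σ(formed) = 6×D + 8×473 = 3784 + 6D
ΔH = Σ(broken) − Σ(formed) = (6517) − (3784 + 6D) = +2733 − 6D
Setting this equal to −1971 kJ gives 6D = 4704, so D = 784 kJ/mol.

D(C=O) ≈ 784 kJ/mol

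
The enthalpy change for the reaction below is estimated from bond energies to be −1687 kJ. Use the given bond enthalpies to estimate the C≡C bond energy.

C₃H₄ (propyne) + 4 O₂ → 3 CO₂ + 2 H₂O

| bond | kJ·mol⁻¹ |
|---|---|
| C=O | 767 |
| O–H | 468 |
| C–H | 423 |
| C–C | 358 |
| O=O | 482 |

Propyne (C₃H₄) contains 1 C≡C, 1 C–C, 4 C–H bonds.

Let D be the C≡C bond energy.
Σ(broken) = 1×D + 1×358 + 4×423 + 4×482 = 3978 + D
Σ(formed) = 6×767 + 4×468 = 6474
ΔH = Σ(broken) − Σ(formed) = (3978 + D) − (6474) = −2496 + D
Setting this equal to −1687 kJ gives D = 809 kJ/mol.

D(C≡C) ≈ 809 kJ/mol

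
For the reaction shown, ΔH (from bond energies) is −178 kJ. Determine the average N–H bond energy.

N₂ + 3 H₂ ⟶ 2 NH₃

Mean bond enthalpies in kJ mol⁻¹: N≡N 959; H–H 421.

Let D be the N–H bond energy.
Σ(broken) = 3×421 + 1×959 = 2222
Σ(formed) = 6×D = 6D
ΔH = Σ(broken) − Σ(formed) = (2222) − (6D) = +2222 − 6D
Setting this equal to −178 kJ gives 6D = 2400, so D = 400 kJ/mol.

D(N–H) ≈ 400 kJ/mol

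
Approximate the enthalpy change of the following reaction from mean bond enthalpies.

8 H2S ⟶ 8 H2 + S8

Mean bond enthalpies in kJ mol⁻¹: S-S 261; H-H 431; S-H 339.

Bonds broken (reactants):
  S-H: 16 × 339 = 5424
  Σ(broken) = 5424 kJ
Bonds formed (products):
  H-H: 8 × 431 = 3448
  S-S: 8 × 261 = 2088
  Σ(formed) = 5536 kJ
ΔH = Σ(broken) − Σ(formed) = 5424 − 5536 = −112 kJ

ΔH ≈ −112 kJ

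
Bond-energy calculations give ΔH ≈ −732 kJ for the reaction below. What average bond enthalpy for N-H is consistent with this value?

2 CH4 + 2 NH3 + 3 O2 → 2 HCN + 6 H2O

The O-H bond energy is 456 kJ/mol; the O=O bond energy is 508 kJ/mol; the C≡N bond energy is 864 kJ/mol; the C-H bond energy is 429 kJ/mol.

Let D be the N-H bond energy.
Σ(broken) = 8×429 + 6×D + 3×508 = 4956 + 6D
Σ(formed) = 2×864 + 2×429 + 12×456 = 8058
ΔH = Σ(broken) − Σ(formed) = (4956 + 6D) − (8058) = −3102 + 6D
Setting this equal to −732 kJ gives 6D = 2370, so D = 395 kJ/mol.

D(N-H) ≈ 395 kJ/mol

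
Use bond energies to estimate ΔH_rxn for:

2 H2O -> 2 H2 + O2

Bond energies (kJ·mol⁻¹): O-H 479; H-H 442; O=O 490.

ΔH ≈ +542 kJ

Bonds broken (reactants):
  O-H: 4 × 479 = 1916
  Σ(broken) = 1916 kJ
Bonds formed (products):
  H-H: 2 × 442 = 884
  O=O: 1 × 490 = 490
  Σ(formed) = 1374 kJ
ΔH = Σ(broken) − Σ(formed) = 1916 − 1374 = +542 kJ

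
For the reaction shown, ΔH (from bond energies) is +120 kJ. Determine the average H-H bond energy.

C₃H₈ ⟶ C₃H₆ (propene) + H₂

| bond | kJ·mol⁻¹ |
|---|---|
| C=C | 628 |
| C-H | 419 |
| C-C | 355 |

D(H-H) ≈ 445 kJ/mol

Let D be the H-H bond energy.
Σ(broken) = 2×355 + 8×419 = 4062
Σ(formed) = 1×355 + 6×419 + 1×628 + 1×D = 3497 + D
ΔH = Σ(broken) − Σ(formed) = (4062) − (3497 + D) = +565 − D
Setting this equal to +120 kJ gives D = 445 kJ/mol.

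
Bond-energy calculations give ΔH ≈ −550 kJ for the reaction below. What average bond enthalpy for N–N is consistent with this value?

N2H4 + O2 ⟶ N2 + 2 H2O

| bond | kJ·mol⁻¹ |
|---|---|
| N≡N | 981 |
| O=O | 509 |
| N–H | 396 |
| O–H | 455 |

D(N–N) ≈ 158 kJ/mol

Let D be the N–N bond energy.
Σ(broken) = 4×396 + 1×D + 1×509 = 2093 + D
Σ(formed) = 1×981 + 4×455 = 2801
ΔH = Σ(broken) − Σ(formed) = (2093 + D) − (2801) = −708 + D
Setting this equal to −550 kJ gives D = 158 kJ/mol.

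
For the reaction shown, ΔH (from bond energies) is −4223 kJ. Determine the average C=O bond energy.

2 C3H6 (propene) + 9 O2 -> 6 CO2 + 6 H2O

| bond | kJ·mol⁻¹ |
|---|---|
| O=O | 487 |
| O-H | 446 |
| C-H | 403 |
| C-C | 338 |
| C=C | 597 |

Let D be the C=O bond energy.
Σ(broken) = 2×338 + 12×403 + 2×597 + 9×487 = 11089
Σ(formed) = 12×D + 12×446 = 5352 + 12D
ΔH = Σ(broken) − Σ(formed) = (11089) − (5352 + 12D) = +5737 − 12D
Setting this equal to −4223 kJ gives 12D = 9960, so D = 830 kJ/mol.

D(C=O) ≈ 830 kJ/mol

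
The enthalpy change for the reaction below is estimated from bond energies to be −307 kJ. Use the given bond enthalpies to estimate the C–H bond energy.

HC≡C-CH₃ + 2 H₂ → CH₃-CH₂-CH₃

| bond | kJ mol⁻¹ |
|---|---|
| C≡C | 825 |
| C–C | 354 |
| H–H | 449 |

D(C–H) ≈ 419 kJ/mol

Let D be the C–H bond energy.
Σ(broken) = 1×825 + 1×354 + 4×D + 2×449 = 2077 + 4D
Σ(formed) = 2×354 + 8×D = 708 + 8D
ΔH = Σ(broken) − Σ(formed) = (2077 + 4D) − (708 + 8D) = +1369 − 4D
Setting this equal to −307 kJ gives 4D = 1676, so D = 419 kJ/mol.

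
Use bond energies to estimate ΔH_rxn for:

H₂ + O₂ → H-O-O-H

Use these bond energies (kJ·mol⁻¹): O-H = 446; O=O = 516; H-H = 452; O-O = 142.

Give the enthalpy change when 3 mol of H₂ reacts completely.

ΔH = −198 kJ

Bonds broken (reactants):
  H-H: 1 × 452 = 452
  O=O: 1 × 516 = 516
  Σ(broken) = 968 kJ
Bonds formed (products):
  O-H: 2 × 446 = 892
  O-O: 1 × 142 = 142
  Σ(formed) = 1034 kJ
ΔH = Σ(broken) − Σ(formed) = 968 − 1034 = −66 kJ
For 3× the reaction as written: 3 × (−66) = −198 kJ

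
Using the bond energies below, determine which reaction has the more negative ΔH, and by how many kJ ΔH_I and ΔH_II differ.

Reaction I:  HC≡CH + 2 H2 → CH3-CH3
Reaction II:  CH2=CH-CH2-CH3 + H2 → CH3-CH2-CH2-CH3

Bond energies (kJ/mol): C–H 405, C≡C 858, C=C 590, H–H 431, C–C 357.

Reaction I:
  Bonds broken (reactants):
    C≡C: 1 × 858 = 858
    C–H: 2 × 405 = 810
    H–H: 2 × 431 = 862
    Σ(broken) = 2530 kJ
  Bonds formed (products):
    C–C: 1 × 357 = 357
    C–H: 6 × 405 = 2430
    Σ(formed) = 2787 kJ
  ΔH_I = 2530 − 2787 = −257 kJ
Reaction II:
  Bonds broken (reactants):
    C–C: 2 × 357 = 714
    C–H: 8 × 405 = 3240
    C=C: 1 × 590 = 590
    H–H: 1 × 431 = 431
    Σ(broken) = 4975 kJ
  Bonds formed (products):
    C–C: 3 × 357 = 1071
    C–H: 10 × 405 = 4050
    Σ(formed) = 5121 kJ
  ΔH_II = 4975 − 5121 = −146 kJ
ΔH_I − ΔH_II = −111 kJ, so reaction I has the more negative ΔH; |ΔH_I − ΔH_II| = 111 kJ.

Reaction I, by 111 kJ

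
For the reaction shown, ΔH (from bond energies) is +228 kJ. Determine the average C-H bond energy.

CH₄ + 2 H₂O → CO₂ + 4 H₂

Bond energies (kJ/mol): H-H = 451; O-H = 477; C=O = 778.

D(C-H) ≈ 420 kJ/mol

Let D be the C-H bond energy.
Σ(broken) = 4×D + 4×477 = 1908 + 4D
Σ(formed) = 2×778 + 4×451 = 3360
ΔH = Σ(broken) − Σ(formed) = (1908 + 4D) − (3360) = −1452 + 4D
Setting this equal to +228 kJ gives 4D = 1680, so D = 420 kJ/mol.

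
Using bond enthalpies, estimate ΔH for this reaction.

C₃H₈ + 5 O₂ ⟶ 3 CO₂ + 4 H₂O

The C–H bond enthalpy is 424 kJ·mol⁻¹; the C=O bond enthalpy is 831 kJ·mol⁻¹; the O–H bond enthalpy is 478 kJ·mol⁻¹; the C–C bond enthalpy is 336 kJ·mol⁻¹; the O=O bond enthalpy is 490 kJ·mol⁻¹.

ΔH ≈ −2296 kJ

Bonds broken (reactants):
  C–C: 2 × 336 = 672
  C–H: 8 × 424 = 3392
  O=O: 5 × 490 = 2450
  Σ(broken) = 6514 kJ
Bonds formed (products):
  C=O: 6 × 831 = 4986
  O–H: 8 × 478 = 3824
  Σ(formed) = 8810 kJ
ΔH = Σ(broken) − Σ(formed) = 6514 − 8810 = −2296 kJ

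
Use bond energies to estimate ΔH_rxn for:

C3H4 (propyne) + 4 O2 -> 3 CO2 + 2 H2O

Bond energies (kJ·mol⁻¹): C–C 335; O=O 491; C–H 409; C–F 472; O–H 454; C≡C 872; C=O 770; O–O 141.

ΔH ≈ −1629 kJ

Bonds broken (reactants):
  C≡C: 1 × 872 = 872
  C–C: 1 × 335 = 335
  C–H: 4 × 409 = 1636
  O=O: 4 × 491 = 1964
  Σ(broken) = 4807 kJ
Bonds formed (products):
  C=O: 6 × 770 = 4620
  O–H: 4 × 454 = 1816
  Σ(formed) = 6436 kJ
ΔH = Σ(broken) − Σ(formed) = 4807 − 6436 = −1629 kJ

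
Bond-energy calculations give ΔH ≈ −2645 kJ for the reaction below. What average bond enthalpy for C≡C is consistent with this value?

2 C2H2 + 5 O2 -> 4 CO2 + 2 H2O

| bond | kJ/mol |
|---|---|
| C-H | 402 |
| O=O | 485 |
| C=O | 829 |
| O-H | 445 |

D(C≡C) ≈ 867 kJ/mol

Let D be the C≡C bond energy.
Σ(broken) = 2×D + 4×402 + 5×485 = 4033 + 2D
Σ(formed) = 8×829 + 4×445 = 8412
ΔH = Σ(broken) − Σ(formed) = (4033 + 2D) − (8412) = −4379 + 2D
Setting this equal to −2645 kJ gives 2D = 1734, so D = 867 kJ/mol.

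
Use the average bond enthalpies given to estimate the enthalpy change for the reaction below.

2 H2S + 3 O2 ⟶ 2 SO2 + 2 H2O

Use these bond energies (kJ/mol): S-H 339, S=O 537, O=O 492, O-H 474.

Bonds broken (reactants):
  O=O: 3 × 492 = 1476
  S-H: 4 × 339 = 1356
  Σ(broken) = 2832 kJ
Bonds formed (products):
  O-H: 4 × 474 = 1896
  S=O: 4 × 537 = 2148
  Σ(formed) = 4044 kJ
ΔH = Σ(broken) − Σ(formed) = 2832 − 4044 = −1212 kJ

ΔH ≈ −1212 kJ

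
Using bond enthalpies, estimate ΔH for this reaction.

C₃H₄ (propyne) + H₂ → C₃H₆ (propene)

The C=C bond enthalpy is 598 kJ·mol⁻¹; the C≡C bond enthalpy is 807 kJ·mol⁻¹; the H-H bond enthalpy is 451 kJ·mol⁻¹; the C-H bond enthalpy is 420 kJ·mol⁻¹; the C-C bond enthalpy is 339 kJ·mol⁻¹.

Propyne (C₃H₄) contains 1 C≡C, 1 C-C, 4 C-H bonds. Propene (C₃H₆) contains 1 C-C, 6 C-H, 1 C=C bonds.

Bonds broken (reactants):
  C≡C: 1 × 807 = 807
  C-C: 1 × 339 = 339
  C-H: 4 × 420 = 1680
  H-H: 1 × 451 = 451
  Σ(broken) = 3277 kJ
Bonds formed (products):
  C-C: 1 × 339 = 339
  C-H: 6 × 420 = 2520
  C=C: 1 × 598 = 598
  Σ(formed) = 3457 kJ
ΔH = Σ(broken) − Σ(formed) = 3277 − 3457 = −180 kJ

ΔH ≈ −180 kJ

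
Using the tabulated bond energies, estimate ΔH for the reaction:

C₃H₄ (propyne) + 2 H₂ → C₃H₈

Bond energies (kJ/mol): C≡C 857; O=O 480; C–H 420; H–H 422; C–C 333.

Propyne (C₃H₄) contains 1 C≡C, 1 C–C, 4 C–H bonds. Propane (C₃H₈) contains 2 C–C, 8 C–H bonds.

Bonds broken (reactants):
  C≡C: 1 × 857 = 857
  C–C: 1 × 333 = 333
  C–H: 4 × 420 = 1680
  H–H: 2 × 422 = 844
  Σ(broken) = 3714 kJ
Bonds formed (products):
  C–C: 2 × 333 = 666
  C–H: 8 × 420 = 3360
  Σ(formed) = 4026 kJ
ΔH = Σ(broken) − Σ(formed) = 3714 − 4026 = −312 kJ

ΔH ≈ −312 kJ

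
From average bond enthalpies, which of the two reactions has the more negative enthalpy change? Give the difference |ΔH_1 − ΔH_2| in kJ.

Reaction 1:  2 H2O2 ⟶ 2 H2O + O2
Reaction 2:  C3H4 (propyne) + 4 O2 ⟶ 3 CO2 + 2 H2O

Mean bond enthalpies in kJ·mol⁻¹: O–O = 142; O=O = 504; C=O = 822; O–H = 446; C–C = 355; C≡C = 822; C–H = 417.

Reaction 2, by 1635 kJ

Reaction 1:
  Bonds broken (reactants):
    O–H: 4 × 446 = 1784
    O–O: 2 × 142 = 284
    Σ(broken) = 2068 kJ
  Bonds formed (products):
    O–H: 4 × 446 = 1784
    O=O: 1 × 504 = 504
    Σ(formed) = 2288 kJ
  ΔH_1 = 2068 − 2288 = −220 kJ
Reaction 2:
  Bonds broken (reactants):
    C≡C: 1 × 822 = 822
    C–C: 1 × 355 = 355
    C–H: 4 × 417 = 1668
    O=O: 4 × 504 = 2016
    Σ(broken) = 4861 kJ
  Bonds formed (products):
    C=O: 6 × 822 = 4932
    O–H: 4 × 446 = 1784
    Σ(formed) = 6716 kJ
  ΔH_2 = 4861 − 6716 = −1855 kJ
ΔH_1 − ΔH_2 = +1635 kJ, so reaction 2 has the more negative ΔH; |ΔH_1 − ΔH_2| = 1635 kJ.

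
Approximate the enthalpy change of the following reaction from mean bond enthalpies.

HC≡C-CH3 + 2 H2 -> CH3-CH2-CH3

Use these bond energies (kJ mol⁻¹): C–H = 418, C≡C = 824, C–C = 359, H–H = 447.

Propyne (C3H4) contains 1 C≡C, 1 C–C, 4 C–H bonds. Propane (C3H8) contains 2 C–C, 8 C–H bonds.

ΔH ≈ −313 kJ

Bonds broken (reactants):
  C≡C: 1 × 824 = 824
  C–C: 1 × 359 = 359
  C–H: 4 × 418 = 1672
  H–H: 2 × 447 = 894
  Σ(broken) = 3749 kJ
Bonds formed (products):
  C–C: 2 × 359 = 718
  C–H: 8 × 418 = 3344
  Σ(formed) = 4062 kJ
ΔH = Σ(broken) − Σ(formed) = 3749 − 4062 = −313 kJ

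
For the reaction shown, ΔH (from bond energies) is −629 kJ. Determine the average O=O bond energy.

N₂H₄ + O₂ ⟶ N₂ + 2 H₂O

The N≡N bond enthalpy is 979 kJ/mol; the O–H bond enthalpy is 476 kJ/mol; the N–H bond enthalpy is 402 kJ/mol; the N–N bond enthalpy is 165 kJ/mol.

Let D be the O=O bond energy.
Σ(broken) = 4×402 + 1×165 + 1×D = 1773 + D
Σ(formed) = 1×979 + 4×476 = 2883
ΔH = Σ(broken) − Σ(formed) = (1773 + D) − (2883) = −1110 + D
Setting this equal to −629 kJ gives D = 481 kJ/mol.

D(O=O) ≈ 481 kJ/mol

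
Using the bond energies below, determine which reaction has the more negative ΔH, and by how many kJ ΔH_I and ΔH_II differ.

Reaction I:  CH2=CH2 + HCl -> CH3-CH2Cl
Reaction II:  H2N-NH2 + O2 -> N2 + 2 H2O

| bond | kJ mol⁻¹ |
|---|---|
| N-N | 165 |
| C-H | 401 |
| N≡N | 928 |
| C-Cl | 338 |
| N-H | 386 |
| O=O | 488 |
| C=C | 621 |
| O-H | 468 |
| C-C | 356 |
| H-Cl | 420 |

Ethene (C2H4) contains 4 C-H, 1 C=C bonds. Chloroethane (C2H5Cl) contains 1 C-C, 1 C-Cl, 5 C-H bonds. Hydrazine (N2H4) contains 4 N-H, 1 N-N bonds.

Reaction II, by 549 kJ

Reaction I:
  Bonds broken (reactants):
    C-H: 4 × 401 = 1604
    C=C: 1 × 621 = 621
    H-Cl: 1 × 420 = 420
    Σ(broken) = 2645 kJ
  Bonds formed (products):
    C-C: 1 × 356 = 356
    C-Cl: 1 × 338 = 338
    C-H: 5 × 401 = 2005
    Σ(formed) = 2699 kJ
  ΔH_I = 2645 − 2699 = −54 kJ
Reaction II:
  Bonds broken (reactants):
    N-H: 4 × 386 = 1544
    N-N: 1 × 165 = 165
    O=O: 1 × 488 = 488
    Σ(broken) = 2197 kJ
  Bonds formed (products):
    N≡N: 1 × 928 = 928
    O-H: 4 × 468 = 1872
    Σ(formed) = 2800 kJ
  ΔH_II = 2197 − 2800 = −603 kJ
ΔH_I − ΔH_II = +549 kJ, so reaction II has the more negative ΔH; |ΔH_I − ΔH_II| = 549 kJ.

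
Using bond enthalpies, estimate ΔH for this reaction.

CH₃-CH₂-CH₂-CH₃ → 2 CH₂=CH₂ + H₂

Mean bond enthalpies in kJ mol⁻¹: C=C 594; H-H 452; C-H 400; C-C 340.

Bonds broken (reactants):
  C-C: 3 × 340 = 1020
  C-H: 10 × 400 = 4000
  Σ(broken) = 5020 kJ
Bonds formed (products):
  C-H: 8 × 400 = 3200
  C=C: 2 × 594 = 1188
  H-H: 1 × 452 = 452
  Σ(formed) = 4840 kJ
ΔH = Σ(broken) − Σ(formed) = 5020 − 4840 = +180 kJ

ΔH ≈ +180 kJ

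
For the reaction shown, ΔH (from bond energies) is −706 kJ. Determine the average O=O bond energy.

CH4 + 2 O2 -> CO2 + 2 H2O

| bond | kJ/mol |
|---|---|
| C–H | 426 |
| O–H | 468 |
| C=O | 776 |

D(O=O) ≈ 507 kJ/mol

Let D be the O=O bond energy.
Σ(broken) = 4×426 + 2×D = 1704 + 2D
Σ(formed) = 2×776 + 4×468 = 3424
ΔH = Σ(broken) − Σ(formed) = (1704 + 2D) − (3424) = −1720 + 2D
Setting this equal to −706 kJ gives 2D = 1014, so D = 507 kJ/mol.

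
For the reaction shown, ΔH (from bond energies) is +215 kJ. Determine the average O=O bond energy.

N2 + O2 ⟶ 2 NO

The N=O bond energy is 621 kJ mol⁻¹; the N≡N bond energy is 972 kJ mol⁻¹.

Let D be the O=O bond energy.
Σ(broken) = 1×972 + 1×D = 972 + D
Σ(formed) = 2×621 = 1242
ΔH = Σ(broken) − Σ(formed) = (972 + D) − (1242) = −270 + D
Setting this equal to +215 kJ gives D = 485 kJ/mol.

D(O=O) ≈ 485 kJ/mol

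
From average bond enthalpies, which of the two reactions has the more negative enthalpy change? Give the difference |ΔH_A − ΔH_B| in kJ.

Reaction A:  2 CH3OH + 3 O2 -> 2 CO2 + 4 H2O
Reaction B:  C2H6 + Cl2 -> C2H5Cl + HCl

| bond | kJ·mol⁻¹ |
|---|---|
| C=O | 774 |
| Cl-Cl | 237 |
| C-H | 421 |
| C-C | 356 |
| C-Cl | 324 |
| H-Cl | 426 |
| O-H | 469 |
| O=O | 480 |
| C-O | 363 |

Reaction A:
  Bonds broken (reactants):
    C-H: 6 × 421 = 2526
    C-O: 2 × 363 = 726
    O-H: 2 × 469 = 938
    O=O: 3 × 480 = 1440
    Σ(broken) = 5630 kJ
  Bonds formed (products):
    C=O: 4 × 774 = 3096
    O-H: 8 × 469 = 3752
    Σ(formed) = 6848 kJ
  ΔH_A = 5630 − 6848 = −1218 kJ
Reaction B:
  Bonds broken (reactants):
    C-C: 1 × 356 = 356
    C-H: 6 × 421 = 2526
    Cl-Cl: 1 × 237 = 237
    Σ(broken) = 3119 kJ
  Bonds formed (products):
    C-C: 1 × 356 = 356
    C-Cl: 1 × 324 = 324
    C-H: 5 × 421 = 2105
    H-Cl: 1 × 426 = 426
    Σ(formed) = 3211 kJ
  ΔH_B = 3119 − 3211 = −92 kJ
ΔH_A − ΔH_B = −1126 kJ, so reaction A has the more negative ΔH; |ΔH_A − ΔH_B| = 1126 kJ.

Reaction A, by 1126 kJ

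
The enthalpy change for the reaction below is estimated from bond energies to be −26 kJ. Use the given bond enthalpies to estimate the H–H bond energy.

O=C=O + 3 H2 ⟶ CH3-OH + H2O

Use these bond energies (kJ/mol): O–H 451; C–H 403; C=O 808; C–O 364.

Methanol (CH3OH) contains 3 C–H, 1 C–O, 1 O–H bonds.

D(H–H) ≈ 428 kJ/mol

Let D be the H–H bond energy.
Σ(broken) = 2×808 + 3×D = 1616 + 3D
Σ(formed) = 3×403 + 1×364 + 3×451 = 2926
ΔH = Σ(broken) − Σ(formed) = (1616 + 3D) − (2926) = −1310 + 3D
Setting this equal to −26 kJ gives 3D = 1284, so D = 428 kJ/mol.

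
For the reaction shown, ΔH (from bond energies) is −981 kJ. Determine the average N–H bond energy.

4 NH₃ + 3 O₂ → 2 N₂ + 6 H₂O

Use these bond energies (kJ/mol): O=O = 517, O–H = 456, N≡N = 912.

D(N–H) ≈ 397 kJ/mol

Let D be the N–H bond energy.
Σ(broken) = 12×D + 3×517 = 1551 + 12D
Σ(formed) = 2×912 + 12×456 = 7296
ΔH = Σ(broken) − Σ(formed) = (1551 + 12D) − (7296) = −5745 + 12D
Setting this equal to −981 kJ gives 12D = 4764, so D = 397 kJ/mol.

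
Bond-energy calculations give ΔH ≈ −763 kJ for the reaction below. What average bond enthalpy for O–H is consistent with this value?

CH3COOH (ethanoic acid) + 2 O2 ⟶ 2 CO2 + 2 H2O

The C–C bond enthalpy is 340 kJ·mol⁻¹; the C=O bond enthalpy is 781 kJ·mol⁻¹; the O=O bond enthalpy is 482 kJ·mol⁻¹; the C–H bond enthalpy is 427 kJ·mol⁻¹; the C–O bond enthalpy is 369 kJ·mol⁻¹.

Let D be the O–H bond energy.
Σ(broken) = 1×340 + 3×427 + 1×369 + 1×781 + 1×D + 2×482 = 3735 + D
Σ(formed) = 4×781 + 4×D = 3124 + 4D
ΔH = Σ(broken) − Σ(formed) = (3735 + D) − (3124 + 4D) = +611 − 3D
Setting this equal to −763 kJ gives 3D = 1374, so D = 458 kJ/mol.

D(O–H) ≈ 458 kJ/mol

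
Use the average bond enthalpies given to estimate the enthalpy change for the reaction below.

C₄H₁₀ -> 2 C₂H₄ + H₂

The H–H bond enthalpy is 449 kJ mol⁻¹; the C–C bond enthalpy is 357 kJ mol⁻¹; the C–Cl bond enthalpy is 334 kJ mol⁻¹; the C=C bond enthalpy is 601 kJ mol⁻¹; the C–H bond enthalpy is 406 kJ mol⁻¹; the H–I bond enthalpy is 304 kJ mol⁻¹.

ΔH ≈ +232 kJ

Bonds broken (reactants):
  C–C: 3 × 357 = 1071
  C–H: 10 × 406 = 4060
  Σ(broken) = 5131 kJ
Bonds formed (products):
  C–H: 8 × 406 = 3248
  C=C: 2 × 601 = 1202
  H–H: 1 × 449 = 449
  Σ(formed) = 4899 kJ
ΔH = Σ(broken) − Σ(formed) = 5131 − 4899 = +232 kJ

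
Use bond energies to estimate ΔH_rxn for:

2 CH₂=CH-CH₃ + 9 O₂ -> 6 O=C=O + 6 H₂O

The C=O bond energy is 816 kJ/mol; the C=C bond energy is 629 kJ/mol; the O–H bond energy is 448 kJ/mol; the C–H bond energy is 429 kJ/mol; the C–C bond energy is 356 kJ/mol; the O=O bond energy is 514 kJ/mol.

ΔH ≈ −3424 kJ

Bonds broken (reactants):
  C–C: 2 × 356 = 712
  C–H: 12 × 429 = 5148
  C=C: 2 × 629 = 1258
  O=O: 9 × 514 = 4626
  Σ(broken) = 11744 kJ
Bonds formed (products):
  C=O: 12 × 816 = 9792
  O–H: 12 × 448 = 5376
  Σ(formed) = 15168 kJ
ΔH = Σ(broken) − Σ(formed) = 11744 − 15168 = −3424 kJ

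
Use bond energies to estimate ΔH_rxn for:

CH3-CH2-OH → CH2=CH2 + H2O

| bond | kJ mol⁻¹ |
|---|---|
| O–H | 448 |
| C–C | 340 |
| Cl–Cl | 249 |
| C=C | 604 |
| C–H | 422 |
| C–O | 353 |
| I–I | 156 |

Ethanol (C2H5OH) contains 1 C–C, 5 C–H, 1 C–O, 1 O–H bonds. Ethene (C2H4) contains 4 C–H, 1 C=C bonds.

Bonds broken (reactants):
  C–C: 1 × 340 = 340
  C–H: 5 × 422 = 2110
  C–O: 1 × 353 = 353
  O–H: 1 × 448 = 448
  Σ(broken) = 3251 kJ
Bonds formed (products):
  C–H: 4 × 422 = 1688
  C=C: 1 × 604 = 604
  O–H: 2 × 448 = 896
  Σ(formed) = 3188 kJ
ΔH = Σ(broken) − Σ(formed) = 3251 − 3188 = +63 kJ

ΔH ≈ +63 kJ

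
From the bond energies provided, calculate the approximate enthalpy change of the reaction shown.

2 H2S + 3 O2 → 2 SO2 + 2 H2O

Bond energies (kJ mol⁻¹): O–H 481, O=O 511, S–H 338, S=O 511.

ΔH ≈ −1083 kJ

Bonds broken (reactants):
  O=O: 3 × 511 = 1533
  S–H: 4 × 338 = 1352
  Σ(broken) = 2885 kJ
Bonds formed (products):
  O–H: 4 × 481 = 1924
  S=O: 4 × 511 = 2044
  Σ(formed) = 3968 kJ
ΔH = Σ(broken) − Σ(formed) = 2885 − 3968 = −1083 kJ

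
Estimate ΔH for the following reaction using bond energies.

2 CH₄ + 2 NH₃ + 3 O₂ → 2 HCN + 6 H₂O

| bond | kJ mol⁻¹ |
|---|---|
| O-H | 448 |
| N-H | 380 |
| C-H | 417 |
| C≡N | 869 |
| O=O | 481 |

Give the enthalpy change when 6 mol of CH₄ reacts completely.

Bonds broken (reactants):
  C-H: 8 × 417 = 3336
  N-H: 6 × 380 = 2280
  O=O: 3 × 481 = 1443
  Σ(broken) = 7059 kJ
Bonds formed (products):
  C≡N: 2 × 869 = 1738
  C-H: 2 × 417 = 834
  O-H: 12 × 448 = 5376
  Σ(formed) = 7948 kJ
ΔH = Σ(broken) − Σ(formed) = 7059 − 7948 = −889 kJ
For 3× the reaction as written: 3 × (−889) = −2667 kJ

ΔH = −2667 kJ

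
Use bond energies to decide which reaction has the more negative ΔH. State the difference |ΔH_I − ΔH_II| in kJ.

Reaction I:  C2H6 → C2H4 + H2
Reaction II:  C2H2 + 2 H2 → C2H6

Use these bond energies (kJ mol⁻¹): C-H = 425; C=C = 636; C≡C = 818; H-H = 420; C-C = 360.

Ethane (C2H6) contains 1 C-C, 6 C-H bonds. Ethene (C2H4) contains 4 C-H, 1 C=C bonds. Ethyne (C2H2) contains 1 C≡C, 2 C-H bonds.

Reaction I:
  Bonds broken (reactants):
    C-C: 1 × 360 = 360
    C-H: 6 × 425 = 2550
    Σ(broken) = 2910 kJ
  Bonds formed (products):
    C-H: 4 × 425 = 1700
    C=C: 1 × 636 = 636
    H-H: 1 × 420 = 420
    Σ(formed) = 2756 kJ
  ΔH_I = 2910 − 2756 = +154 kJ
Reaction II:
  Bonds broken (reactants):
    C≡C: 1 × 818 = 818
    C-H: 2 × 425 = 850
    H-H: 2 × 420 = 840
    Σ(broken) = 2508 kJ
  Bonds formed (products):
    C-C: 1 × 360 = 360
    C-H: 6 × 425 = 2550
    Σ(formed) = 2910 kJ
  ΔH_II = 2508 − 2910 = −402 kJ
ΔH_I − ΔH_II = +556 kJ, so reaction II has the more negative ΔH; |ΔH_I − ΔH_II| = 556 kJ.

Reaction II, by 556 kJ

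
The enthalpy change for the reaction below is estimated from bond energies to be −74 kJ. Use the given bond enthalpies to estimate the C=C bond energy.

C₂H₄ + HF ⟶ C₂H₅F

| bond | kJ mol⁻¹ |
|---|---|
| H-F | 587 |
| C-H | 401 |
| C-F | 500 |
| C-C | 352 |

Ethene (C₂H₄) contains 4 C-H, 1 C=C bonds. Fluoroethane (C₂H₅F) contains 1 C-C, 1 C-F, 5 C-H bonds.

D(C=C) ≈ 592 kJ/mol

Let D be the C=C bond energy.
Σ(broken) = 4×401 + 1×D + 1×587 = 2191 + D
Σ(formed) = 1×352 + 1×500 + 5×401 = 2857
ΔH = Σ(broken) − Σ(formed) = (2191 + D) − (2857) = −666 + D
Setting this equal to −74 kJ gives D = 592 kJ/mol.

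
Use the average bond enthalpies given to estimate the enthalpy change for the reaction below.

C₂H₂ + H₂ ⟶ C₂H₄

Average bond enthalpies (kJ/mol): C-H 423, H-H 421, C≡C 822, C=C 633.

ΔH ≈ −236 kJ

Bonds broken (reactants):
  C≡C: 1 × 822 = 822
  C-H: 2 × 423 = 846
  H-H: 1 × 421 = 421
  Σ(broken) = 2089 kJ
Bonds formed (products):
  C-H: 4 × 423 = 1692
  C=C: 1 × 633 = 633
  Σ(formed) = 2325 kJ
ΔH = Σ(broken) − Σ(formed) = 2089 − 2325 = −236 kJ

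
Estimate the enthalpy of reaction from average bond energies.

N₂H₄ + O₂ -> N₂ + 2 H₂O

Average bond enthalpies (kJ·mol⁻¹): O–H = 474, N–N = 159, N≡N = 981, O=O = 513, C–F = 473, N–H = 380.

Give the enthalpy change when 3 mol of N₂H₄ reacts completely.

ΔH = −2055 kJ

Bonds broken (reactants):
  N–H: 4 × 380 = 1520
  N–N: 1 × 159 = 159
  O=O: 1 × 513 = 513
  Σ(broken) = 2192 kJ
Bonds formed (products):
  N≡N: 1 × 981 = 981
  O–H: 4 × 474 = 1896
  Σ(formed) = 2877 kJ
ΔH = Σ(broken) − Σ(formed) = 2192 − 2877 = −685 kJ
For 3× the reaction as written: 3 × (−685) = −2055 kJ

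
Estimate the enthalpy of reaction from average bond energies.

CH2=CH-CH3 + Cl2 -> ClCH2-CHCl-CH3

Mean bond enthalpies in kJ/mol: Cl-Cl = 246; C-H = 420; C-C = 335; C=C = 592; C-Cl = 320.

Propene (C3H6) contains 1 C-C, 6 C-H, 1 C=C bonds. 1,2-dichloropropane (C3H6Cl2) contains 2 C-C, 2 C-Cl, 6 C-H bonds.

ΔH ≈ −137 kJ

Bonds broken (reactants):
  C-C: 1 × 335 = 335
  C-H: 6 × 420 = 2520
  C=C: 1 × 592 = 592
  Cl-Cl: 1 × 246 = 246
  Σ(broken) = 3693 kJ
Bonds formed (products):
  C-C: 2 × 335 = 670
  C-Cl: 2 × 320 = 640
  C-H: 6 × 420 = 2520
  Σ(formed) = 3830 kJ
ΔH = Σ(broken) − Σ(formed) = 3693 − 3830 = −137 kJ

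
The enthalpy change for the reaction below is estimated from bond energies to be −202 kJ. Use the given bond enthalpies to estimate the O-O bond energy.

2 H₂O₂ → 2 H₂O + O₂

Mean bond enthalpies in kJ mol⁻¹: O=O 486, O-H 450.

Let D be the O-O bond energy.
Σ(broken) = 4×450 + 2×D = 1800 + 2D
Σ(formed) = 4×450 + 1×486 = 2286
ΔH = Σ(broken) − Σ(formed) = (1800 + 2D) − (2286) = −486 + 2D
Setting this equal to −202 kJ gives 2D = 284, so D = 142 kJ/mol.

D(O-O) ≈ 142 kJ/mol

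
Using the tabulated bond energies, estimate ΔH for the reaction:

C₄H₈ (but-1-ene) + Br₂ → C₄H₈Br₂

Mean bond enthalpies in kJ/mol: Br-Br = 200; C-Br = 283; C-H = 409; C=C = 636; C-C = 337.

ΔH ≈ −67 kJ

Bonds broken (reactants):
  Br-Br: 1 × 200 = 200
  C-C: 2 × 337 = 674
  C-H: 8 × 409 = 3272
  C=C: 1 × 636 = 636
  Σ(broken) = 4782 kJ
Bonds formed (products):
  C-Br: 2 × 283 = 566
  C-C: 3 × 337 = 1011
  C-H: 8 × 409 = 3272
  Σ(formed) = 4849 kJ
ΔH = Σ(broken) − Σ(formed) = 4782 − 4849 = −67 kJ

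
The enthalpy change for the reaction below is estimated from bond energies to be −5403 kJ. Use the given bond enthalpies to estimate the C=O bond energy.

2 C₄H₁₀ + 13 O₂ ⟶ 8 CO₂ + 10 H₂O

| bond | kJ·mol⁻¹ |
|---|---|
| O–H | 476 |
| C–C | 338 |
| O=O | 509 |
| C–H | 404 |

Let D be the C=O bond energy.
Σ(broken) = 6×338 + 20×404 + 13×509 = 16725
Σ(formed) = 16×D + 20×476 = 9520 + 16D
ΔH = Σ(broken) − Σ(formed) = (16725) − (9520 + 16D) = +7205 − 16D
Setting this equal to −5403 kJ gives 16D = 12608, so D = 788 kJ/mol.

D(C=O) ≈ 788 kJ/mol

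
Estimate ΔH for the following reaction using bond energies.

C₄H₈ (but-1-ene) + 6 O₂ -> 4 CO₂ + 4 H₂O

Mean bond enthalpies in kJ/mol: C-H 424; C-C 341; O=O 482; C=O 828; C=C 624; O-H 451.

ΔH ≈ −2642 kJ

Bonds broken (reactants):
  C-C: 2 × 341 = 682
  C-H: 8 × 424 = 3392
  C=C: 1 × 624 = 624
  O=O: 6 × 482 = 2892
  Σ(broken) = 7590 kJ
Bonds formed (products):
  C=O: 8 × 828 = 6624
  O-H: 8 × 451 = 3608
  Σ(formed) = 10232 kJ
ΔH = Σ(broken) − Σ(formed) = 7590 − 10232 = −2642 kJ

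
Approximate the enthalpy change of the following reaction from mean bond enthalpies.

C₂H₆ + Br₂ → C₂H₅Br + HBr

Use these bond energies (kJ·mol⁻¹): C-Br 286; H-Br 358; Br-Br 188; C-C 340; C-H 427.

Bonds broken (reactants):
  Br-Br: 1 × 188 = 188
  C-C: 1 × 340 = 340
  C-H: 6 × 427 = 2562
  Σ(broken) = 3090 kJ
Bonds formed (products):
  C-Br: 1 × 286 = 286
  C-C: 1 × 340 = 340
  C-H: 5 × 427 = 2135
  H-Br: 1 × 358 = 358
  Σ(formed) = 3119 kJ
ΔH = Σ(broken) − Σ(formed) = 3090 − 3119 = −29 kJ

ΔH ≈ −29 kJ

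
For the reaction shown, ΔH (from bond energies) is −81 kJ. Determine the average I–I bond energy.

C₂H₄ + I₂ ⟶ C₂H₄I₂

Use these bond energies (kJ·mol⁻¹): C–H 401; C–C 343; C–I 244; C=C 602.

Let D be the I–I bond energy.
Σ(broken) = 4×401 + 1×602 + 1×D = 2206 + D
Σ(formed) = 1×343 + 4×401 + 2×244 = 2435
ΔH = Σ(broken) − Σ(formed) = (2206 + D) − (2435) = −229 + D
Setting this equal to −81 kJ gives D = 148 kJ/mol.

D(I–I) ≈ 148 kJ/mol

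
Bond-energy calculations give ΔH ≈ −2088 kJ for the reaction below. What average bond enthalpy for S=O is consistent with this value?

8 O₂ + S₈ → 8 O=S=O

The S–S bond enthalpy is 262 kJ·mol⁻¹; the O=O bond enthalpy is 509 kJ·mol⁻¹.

Let D be the S=O bond energy.
Σ(broken) = 8×509 + 8×262 = 6168
Σ(formed) = 16×D = 16D
ΔH = Σ(broken) − Σ(formed) = (6168) − (16D) = +6168 − 16D
Setting this equal to −2088 kJ gives 16D = 8256, so D = 516 kJ/mol.

D(S=O) ≈ 516 kJ/mol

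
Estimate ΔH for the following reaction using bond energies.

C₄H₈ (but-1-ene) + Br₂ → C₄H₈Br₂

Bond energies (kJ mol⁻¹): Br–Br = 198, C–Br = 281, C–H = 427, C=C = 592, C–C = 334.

ΔH ≈ −106 kJ

Bonds broken (reactants):
  Br–Br: 1 × 198 = 198
  C–C: 2 × 334 = 668
  C–H: 8 × 427 = 3416
  C=C: 1 × 592 = 592
  Σ(broken) = 4874 kJ
Bonds formed (products):
  C–Br: 2 × 281 = 562
  C–C: 3 × 334 = 1002
  C–H: 8 × 427 = 3416
  Σ(formed) = 4980 kJ
ΔH = Σ(broken) − Σ(formed) = 4874 − 4980 = −106 kJ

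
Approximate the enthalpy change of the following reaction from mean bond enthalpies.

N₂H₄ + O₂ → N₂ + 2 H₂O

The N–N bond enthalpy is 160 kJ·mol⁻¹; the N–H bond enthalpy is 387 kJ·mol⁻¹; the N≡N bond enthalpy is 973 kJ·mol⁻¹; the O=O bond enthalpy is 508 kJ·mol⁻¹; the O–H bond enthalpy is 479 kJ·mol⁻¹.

ΔH ≈ −673 kJ

Bonds broken (reactants):
  N–H: 4 × 387 = 1548
  N–N: 1 × 160 = 160
  O=O: 1 × 508 = 508
  Σ(broken) = 2216 kJ
Bonds formed (products):
  N≡N: 1 × 973 = 973
  O–H: 4 × 479 = 1916
  Σ(formed) = 2889 kJ
ΔH = Σ(broken) − Σ(formed) = 2216 − 2889 = −673 kJ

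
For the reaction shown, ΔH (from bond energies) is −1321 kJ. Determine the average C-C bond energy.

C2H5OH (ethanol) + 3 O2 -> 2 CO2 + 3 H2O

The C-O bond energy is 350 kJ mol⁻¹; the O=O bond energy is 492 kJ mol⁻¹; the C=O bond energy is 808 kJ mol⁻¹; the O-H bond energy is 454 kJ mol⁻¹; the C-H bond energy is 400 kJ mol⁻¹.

D(C-C) ≈ 355 kJ/mol

Let D be the C-C bond energy.
Σ(broken) = 1×D + 5×400 + 1×350 + 1×454 + 3×492 = 4280 + D
Σ(formed) = 4×808 + 6×454 = 5956
ΔH = Σ(broken) − Σ(formed) = (4280 + D) − (5956) = −1676 + D
Setting this equal to −1321 kJ gives D = 355 kJ/mol.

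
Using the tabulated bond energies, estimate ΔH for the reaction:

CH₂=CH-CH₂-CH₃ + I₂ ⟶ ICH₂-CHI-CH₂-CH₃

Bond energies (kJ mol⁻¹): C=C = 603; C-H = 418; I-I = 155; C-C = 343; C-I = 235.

Bonds broken (reactants):
  C-C: 2 × 343 = 686
  C-H: 8 × 418 = 3344
  C=C: 1 × 603 = 603
  I-I: 1 × 155 = 155
  Σ(broken) = 4788 kJ
Bonds formed (products):
  C-C: 3 × 343 = 1029
  C-H: 8 × 418 = 3344
  C-I: 2 × 235 = 470
  Σ(formed) = 4843 kJ
ΔH = Σ(broken) − Σ(formed) = 4788 − 4843 = −55 kJ

ΔH ≈ −55 kJ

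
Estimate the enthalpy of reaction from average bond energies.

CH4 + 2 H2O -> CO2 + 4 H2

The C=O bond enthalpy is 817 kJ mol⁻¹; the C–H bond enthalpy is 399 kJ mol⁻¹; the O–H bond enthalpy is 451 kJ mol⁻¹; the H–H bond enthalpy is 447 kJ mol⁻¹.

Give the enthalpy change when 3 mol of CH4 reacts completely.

Bonds broken (reactants):
  C–H: 4 × 399 = 1596
  O–H: 4 × 451 = 1804
  Σ(broken) = 3400 kJ
Bonds formed (products):
  C=O: 2 × 817 = 1634
  H–H: 4 × 447 = 1788
  Σ(formed) = 3422 kJ
ΔH = Σ(broken) − Σ(formed) = 3400 − 3422 = −22 kJ
For 3× the reaction as written: 3 × (−22) = −66 kJ

ΔH = −66 kJ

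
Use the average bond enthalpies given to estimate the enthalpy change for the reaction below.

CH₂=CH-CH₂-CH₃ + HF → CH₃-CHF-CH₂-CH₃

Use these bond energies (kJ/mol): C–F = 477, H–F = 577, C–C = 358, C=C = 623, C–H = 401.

Bonds broken (reactants):
  C–C: 2 × 358 = 716
  C–H: 8 × 401 = 3208
  C=C: 1 × 623 = 623
  H–F: 1 × 577 = 577
  Σ(broken) = 5124 kJ
Bonds formed (products):
  C–C: 3 × 358 = 1074
  C–F: 1 × 477 = 477
  C–H: 9 × 401 = 3609
  Σ(formed) = 5160 kJ
ΔH = Σ(broken) − Σ(formed) = 5124 − 5160 = −36 kJ

ΔH ≈ −36 kJ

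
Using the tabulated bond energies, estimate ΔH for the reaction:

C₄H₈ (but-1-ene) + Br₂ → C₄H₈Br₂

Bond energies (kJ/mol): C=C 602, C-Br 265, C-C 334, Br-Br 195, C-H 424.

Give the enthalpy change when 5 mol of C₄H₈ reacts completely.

Bonds broken (reactants):
  Br-Br: 1 × 195 = 195
  C-C: 2 × 334 = 668
  C-H: 8 × 424 = 3392
  C=C: 1 × 602 = 602
  Σ(broken) = 4857 kJ
Bonds formed (products):
  C-Br: 2 × 265 = 530
  C-C: 3 × 334 = 1002
  C-H: 8 × 424 = 3392
  Σ(formed) = 4924 kJ
ΔH = Σ(broken) − Σ(formed) = 4857 − 4924 = −67 kJ
For 5× the reaction as written: 5 × (−67) = −335 kJ

ΔH = −335 kJ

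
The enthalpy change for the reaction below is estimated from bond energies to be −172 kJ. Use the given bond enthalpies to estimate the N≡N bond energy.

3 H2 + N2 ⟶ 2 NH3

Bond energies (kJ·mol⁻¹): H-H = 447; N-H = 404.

Let D be the N≡N bond energy.
Σ(broken) = 3×447 + 1×D = 1341 + D
Σ(formed) = 6×404 = 2424
ΔH = Σ(broken) − Σ(formed) = (1341 + D) − (2424) = −1083 + D
Setting this equal to −172 kJ gives D = 911 kJ/mol.

D(N≡N) ≈ 911 kJ/mol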